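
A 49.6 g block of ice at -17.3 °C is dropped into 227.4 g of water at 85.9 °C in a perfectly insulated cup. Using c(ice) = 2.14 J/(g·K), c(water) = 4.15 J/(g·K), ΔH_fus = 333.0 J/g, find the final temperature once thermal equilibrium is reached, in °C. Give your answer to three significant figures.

Heat to bring ice to 0 °C and melt it: q₁ = 49.6×2.14×17.3 + 49.6×333.0 = 18353 J
Heat the water can supply cooling to 0 °C: 227.4×4.15×85.9 = 81064.7 J > q₁, so all ice melts.
Energy balance: 227.4×4.15×(85.9 − T) = 18353 + 49.6×4.15×(T − 0)
943.71(85.9 − T) = 18353 + 205.84 T
81064.7 − 18353 = 1149.55 T
T = 62711.7 / 1149.55 = 54.55 °C

T_f = 54.6 °C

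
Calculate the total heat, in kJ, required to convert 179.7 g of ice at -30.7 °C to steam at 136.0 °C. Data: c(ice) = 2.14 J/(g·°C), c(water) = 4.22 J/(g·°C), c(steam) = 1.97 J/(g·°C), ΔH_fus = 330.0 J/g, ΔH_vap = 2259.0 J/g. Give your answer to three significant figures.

q1 (heat ice -30.7→0.0 °C): 179.7 × 2.14 × 30.7 = 11806 J
q2 (melt at 0 °C): 179.7 × 330.0 = 59301 J
q3 (heat water 0.0→100.0 °C): 179.7 × 4.22 × 100.0 = 75833 J
q4 (vaporize at 100 °C): 179.7 × 2259.0 = 405942 J
q5 (heat steam 100.0→136.0 °C): 179.7 × 1.97 × 36.0 = 12744 J
Total: 11806 + 59301 + 75833 + 405942 + 12744 = 565626 J = 566 kJ

q = 566 kJ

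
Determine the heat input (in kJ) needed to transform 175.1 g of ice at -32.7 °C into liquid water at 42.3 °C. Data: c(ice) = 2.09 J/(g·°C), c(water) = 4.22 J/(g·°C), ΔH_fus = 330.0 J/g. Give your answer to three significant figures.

q1 (heat ice -32.7→0.0 °C): 175.1 × 2.09 × 32.7 = 11967 J
q2 (melt at 0 °C): 175.1 × 330.0 = 57783 J
q3 (heat water 0.0→42.3 °C): 175.1 × 4.22 × 42.3 = 31256 J
Total: 11967 + 57783 + 31256 = 101006 J = 101 kJ

q = 101 kJ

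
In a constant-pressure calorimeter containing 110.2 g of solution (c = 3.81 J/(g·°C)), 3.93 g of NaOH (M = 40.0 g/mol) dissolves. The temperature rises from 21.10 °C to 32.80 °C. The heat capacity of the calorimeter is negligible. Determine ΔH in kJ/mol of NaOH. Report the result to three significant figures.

ΔH = -50.0 kJ/mol

|ΔT| = |32.80 − 21.10| = 11.70 °C
|q_surr| = (110.2 × 3.81) × 11.70 = 419.862 × 11.70 = 4912 J
n(NaOH) = 3.93 / 40.0 = 0.09825 mol
Temperature rose, so q_rxn = −|q_surr| = -4.912 kJ
ΔH = q_rxn / n = -49.99 kJ/mol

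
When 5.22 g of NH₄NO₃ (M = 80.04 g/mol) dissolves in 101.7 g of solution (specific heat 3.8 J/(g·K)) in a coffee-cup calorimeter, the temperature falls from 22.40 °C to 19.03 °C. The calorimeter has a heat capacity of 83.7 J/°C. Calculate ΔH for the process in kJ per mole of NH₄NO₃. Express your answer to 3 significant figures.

ΔH = 24.3 kJ/mol

|ΔT| = |19.03 − 22.40| = 3.37 °C
|q_surr| = (101.7 × 3.8 + 83.7) × 3.37 = 470.16 × 3.37 = 1584 J
n(NH₄NO₃) = 5.22 / 80.04 = 0.06522 mol
Temperature fell, so q_rxn = +|q_surr| = 1.584 kJ
ΔH = q_rxn / n = 24.29 kJ/mol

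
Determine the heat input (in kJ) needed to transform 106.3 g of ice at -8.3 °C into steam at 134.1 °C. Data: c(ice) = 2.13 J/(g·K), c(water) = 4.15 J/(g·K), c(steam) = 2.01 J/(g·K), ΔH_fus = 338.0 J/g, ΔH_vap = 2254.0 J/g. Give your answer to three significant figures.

q = 329 kJ

q1 (heat ice -8.3→0.0 °C): 106.3 × 2.13 × 8.3 = 1879 J
q2 (melt at 0 °C): 106.3 × 338.0 = 35929 J
q3 (heat water 0.0→100.0 °C): 106.3 × 4.15 × 100.0 = 44115 J
q4 (vaporize at 100 °C): 106.3 × 2254.0 = 239600 J
q5 (heat steam 100.0→134.1 °C): 106.3 × 2.01 × 34.1 = 7286 J
Total: 1879 + 35929 + 44115 + 239600 + 7286 = 328809 J = 329 kJ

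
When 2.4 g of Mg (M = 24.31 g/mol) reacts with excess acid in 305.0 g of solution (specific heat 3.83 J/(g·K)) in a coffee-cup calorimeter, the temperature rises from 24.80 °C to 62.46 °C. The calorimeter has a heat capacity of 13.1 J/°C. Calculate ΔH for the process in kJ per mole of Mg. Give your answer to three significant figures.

|ΔT| = |62.46 − 24.80| = 37.66 °C
|q_surr| = (305.0 × 3.83 + 13.1) × 37.66 = 1181.25 × 37.66 = 44490 J
n(Mg) = 2.4 / 24.31 = 0.09872 mol
Temperature rose, so q_rxn = −|q_surr| = -44.49 kJ
ΔH = q_rxn / n = -450.7 kJ/mol

ΔH = -451 kJ/mol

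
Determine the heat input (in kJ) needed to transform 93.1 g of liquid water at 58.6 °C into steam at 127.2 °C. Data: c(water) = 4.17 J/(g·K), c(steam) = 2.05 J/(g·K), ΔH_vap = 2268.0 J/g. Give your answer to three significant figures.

q = 232 kJ

q1 (heat water 58.6→100.0 °C): 93.1 × 4.17 × 41.4 = 16073 J
q2 (vaporize at 100 °C): 93.1 × 2268.0 = 211151 J
q3 (heat steam 100.0→127.2 °C): 93.1 × 2.05 × 27.2 = 5191 J
Total: 16073 + 211151 + 5191 = 232415 J = 232 kJ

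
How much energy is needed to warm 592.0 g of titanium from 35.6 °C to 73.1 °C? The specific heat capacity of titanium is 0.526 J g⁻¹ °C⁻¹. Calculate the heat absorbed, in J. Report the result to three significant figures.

q = m c ΔT = 592.0 × 0.526 × (73.1 − 35.6)
q = 592.0 × 0.526 × 37.5 = 11680 J

q = 11700 J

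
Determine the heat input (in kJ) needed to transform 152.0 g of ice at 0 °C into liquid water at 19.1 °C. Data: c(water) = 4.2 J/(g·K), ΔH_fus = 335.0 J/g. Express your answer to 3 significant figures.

q1 (melt at 0 °C): 152.0 × 335.0 = 50920 J
q2 (heat water 0.0→19.1 °C): 152.0 × 4.2 × 19.1 = 12193 J
Total: 50920 + 12193 = 63113 J = 63.1 kJ

q = 63.1 kJ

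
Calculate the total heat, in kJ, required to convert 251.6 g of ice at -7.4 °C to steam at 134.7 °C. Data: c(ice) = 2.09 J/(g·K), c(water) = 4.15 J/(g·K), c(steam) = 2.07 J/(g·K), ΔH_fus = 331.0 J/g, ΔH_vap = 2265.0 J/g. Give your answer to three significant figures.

q = 780 kJ

q1 (heat ice -7.4→0.0 °C): 251.6 × 2.09 × 7.4 = 3891 J
q2 (melt at 0 °C): 251.6 × 331.0 = 83280 J
q3 (heat water 0.0→100.0 °C): 251.6 × 4.15 × 100.0 = 104414 J
q4 (vaporize at 100 °C): 251.6 × 2265.0 = 569874 J
q5 (heat steam 100.0→134.7 °C): 251.6 × 2.07 × 34.7 = 18072 J
Total: 3891 + 83280 + 104414 + 569874 + 18072 = 779531 J = 780 kJ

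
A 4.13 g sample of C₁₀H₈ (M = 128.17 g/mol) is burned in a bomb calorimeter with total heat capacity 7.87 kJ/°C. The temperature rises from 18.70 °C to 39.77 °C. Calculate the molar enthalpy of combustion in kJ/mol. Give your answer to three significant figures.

ΔT = 39.77 − 18.70 = 21.07 °C
q_cal = C_cal × ΔT = 7.87 × 21.07 = 165.8209 kJ
n = 4.13 / 128.17 = 0.03222 mol
q_rxn = −q_cal = -165.8209 kJ
ΔH = -165.8209 / 0.03222 = -5147 kJ/mol

ΔH = -5150 kJ/mol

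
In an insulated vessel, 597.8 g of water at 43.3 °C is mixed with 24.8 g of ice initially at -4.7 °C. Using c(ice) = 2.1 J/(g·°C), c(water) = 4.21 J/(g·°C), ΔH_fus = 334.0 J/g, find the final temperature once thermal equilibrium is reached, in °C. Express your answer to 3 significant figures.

T_f = 38.3 °C

Heat to bring ice to 0 °C and melt it: q₁ = 24.8×2.1×4.7 + 24.8×334.0 = 8528.0 J
Heat the water can supply cooling to 0 °C: 597.8×4.21×43.3 = 108975 J > q₁, so all ice melts.
Energy balance: 597.8×4.21×(43.3 − T) = 8528.0 + 24.8×4.21×(T − 0)
2516.738(43.3 − T) = 8528.0 + 104.408 T
108975 − 8528.0 = 2621.146 T
T = 100447.0 / 2621.146 = 38.32 °C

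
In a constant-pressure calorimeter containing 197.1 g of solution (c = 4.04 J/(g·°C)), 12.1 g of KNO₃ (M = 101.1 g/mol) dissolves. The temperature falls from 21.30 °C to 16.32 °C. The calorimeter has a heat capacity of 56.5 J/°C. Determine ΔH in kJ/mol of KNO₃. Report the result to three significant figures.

ΔH = 35.5 kJ/mol

|ΔT| = |16.32 − 21.30| = 4.98 °C
|q_surr| = (197.1 × 4.04 + 56.5) × 4.98 = 852.784 × 4.98 = 4247 J
n(KNO₃) = 12.1 / 101.1 = 0.1197 mol
Temperature fell, so q_rxn = +|q_surr| = 4.247 kJ
ΔH = q_rxn / n = 35.48 kJ/mol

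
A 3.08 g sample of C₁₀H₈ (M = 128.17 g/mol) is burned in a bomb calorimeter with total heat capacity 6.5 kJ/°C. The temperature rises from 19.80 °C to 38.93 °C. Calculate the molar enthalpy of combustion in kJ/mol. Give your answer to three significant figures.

ΔT = 38.93 − 19.80 = 19.13 °C
q_cal = C_cal × ΔT = 6.5 × 19.13 = 124.345 kJ
n = 3.08 / 128.17 = 0.02403 mol
q_rxn = −q_cal = -124.345 kJ
ΔH = -124.345 / 0.02403 = -5174.6 kJ/mol

ΔH = -5170 kJ/mol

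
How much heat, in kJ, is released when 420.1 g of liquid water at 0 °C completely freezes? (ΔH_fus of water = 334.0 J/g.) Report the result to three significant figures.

q = m × ΔH_fus = 420.1 × 334.0 = 140300 J = 140 kJ

q = 140 kJ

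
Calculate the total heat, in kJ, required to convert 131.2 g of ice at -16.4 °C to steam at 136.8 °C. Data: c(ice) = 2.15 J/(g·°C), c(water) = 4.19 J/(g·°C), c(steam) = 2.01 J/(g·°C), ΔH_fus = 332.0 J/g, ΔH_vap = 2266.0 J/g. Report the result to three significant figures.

q = 410 kJ

q1 (heat ice -16.4→0.0 °C): 131.2 × 2.15 × 16.4 = 4626 J
q2 (melt at 0 °C): 131.2 × 332.0 = 43558 J
q3 (heat water 0.0→100.0 °C): 131.2 × 4.19 × 100.0 = 54973 J
q4 (vaporize at 100 °C): 131.2 × 2266.0 = 297299 J
q5 (heat steam 100.0→136.8 °C): 131.2 × 2.01 × 36.8 = 9705 J
Total: 4626 + 43558 + 54973 + 297299 + 9705 = 410161 J = 410 kJ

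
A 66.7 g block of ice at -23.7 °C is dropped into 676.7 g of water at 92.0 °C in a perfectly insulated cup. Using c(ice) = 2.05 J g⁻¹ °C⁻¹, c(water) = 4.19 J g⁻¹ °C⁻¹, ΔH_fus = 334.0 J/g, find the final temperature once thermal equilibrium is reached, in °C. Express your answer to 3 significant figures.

T_f = 75.6 °C

Heat to bring ice to 0 °C and melt it: q₁ = 66.7×2.05×23.7 + 66.7×334.0 = 25518 J
Heat the water can supply cooling to 0 °C: 676.7×4.19×92.0 = 260854 J > q₁, so all ice melts.
Energy balance: 676.7×4.19×(92.0 − T) = 25518 + 66.7×4.19×(T − 0)
2835.373(92.0 − T) = 25518 + 279.473 T
260854 − 25518 = 3114.846 T
T = 235336 / 3114.846 = 75.55 °C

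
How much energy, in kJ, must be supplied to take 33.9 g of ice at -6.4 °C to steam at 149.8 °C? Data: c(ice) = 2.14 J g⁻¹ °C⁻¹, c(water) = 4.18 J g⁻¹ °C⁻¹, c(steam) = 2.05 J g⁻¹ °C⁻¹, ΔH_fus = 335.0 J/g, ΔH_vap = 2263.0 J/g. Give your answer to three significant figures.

q1 (heat ice -6.4→0.0 °C): 33.9 × 2.14 × 6.4 = 464 J
q2 (melt at 0 °C): 33.9 × 335.0 = 11357 J
q3 (heat water 0.0→100.0 °C): 33.9 × 4.18 × 100.0 = 14170 J
q4 (vaporize at 100 °C): 33.9 × 2263.0 = 76716 J
q5 (heat steam 100.0→149.8 °C): 33.9 × 2.05 × 49.8 = 3461 J
Total: 464 + 11357 + 14170 + 76716 + 3461 = 106168 J = 106 kJ

q = 106 kJ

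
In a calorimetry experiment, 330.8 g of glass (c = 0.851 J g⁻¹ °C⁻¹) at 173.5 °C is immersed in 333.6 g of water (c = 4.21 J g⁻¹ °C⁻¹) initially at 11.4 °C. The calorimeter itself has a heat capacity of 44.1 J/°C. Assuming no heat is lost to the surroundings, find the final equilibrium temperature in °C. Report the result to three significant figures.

T_f = 37.8 °C

Heat lost by glass = heat gained by water + calorimeter.
(330.8)(0.851)(173.5 − T) = [(333.6)(4.21) + 44.1](T − 11.4)
281.5108 (173.5 − T) = 1448.556 (T − 11.4)
48842 − 281.5108 T = 1448.556 T − 16514
65356 = 1730.0668 T
T = 37.78 °C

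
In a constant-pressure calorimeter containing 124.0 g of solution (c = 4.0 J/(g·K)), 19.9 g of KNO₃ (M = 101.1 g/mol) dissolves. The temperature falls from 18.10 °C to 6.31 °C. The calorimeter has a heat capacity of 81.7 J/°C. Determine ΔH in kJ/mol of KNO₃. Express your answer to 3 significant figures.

ΔH = 34.6 kJ/mol

|ΔT| = |6.31 − 18.10| = 11.79 °C
|q_surr| = (124.0 × 4.0 + 81.7) × 11.79 = 577.7 × 11.79 = 6811 J
n(KNO₃) = 19.9 / 101.1 = 0.1968 mol
Temperature fell, so q_rxn = +|q_surr| = 6.811 kJ
ΔH = q_rxn / n = 34.61 kJ/mol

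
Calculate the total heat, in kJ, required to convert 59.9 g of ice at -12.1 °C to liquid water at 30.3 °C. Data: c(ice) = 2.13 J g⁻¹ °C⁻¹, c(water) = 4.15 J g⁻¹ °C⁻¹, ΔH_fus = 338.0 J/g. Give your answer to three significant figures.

q = 29.3 kJ

q1 (heat ice -12.1→0.0 °C): 59.9 × 2.13 × 12.1 = 1544 J
q2 (melt at 0 °C): 59.9 × 338.0 = 20246 J
q3 (heat water 0.0→30.3 °C): 59.9 × 4.15 × 30.3 = 7532 J
Total: 1544 + 20246 + 7532 = 29322 J = 29.3 kJ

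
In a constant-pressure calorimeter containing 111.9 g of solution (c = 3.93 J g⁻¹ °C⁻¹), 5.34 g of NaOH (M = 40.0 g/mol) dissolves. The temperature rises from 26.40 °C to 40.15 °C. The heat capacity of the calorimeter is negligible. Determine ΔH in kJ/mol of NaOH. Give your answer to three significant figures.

|ΔT| = |40.15 − 26.40| = 13.75 °C
|q_surr| = (111.9 × 3.93) × 13.75 = 439.767 × 13.75 = 6047 J
n(NaOH) = 5.34 / 40.0 = 0.1335 mol
Temperature rose, so q_rxn = −|q_surr| = -6.047 kJ
ΔH = q_rxn / n = -45.30 kJ/mol

ΔH = -45.3 kJ/mol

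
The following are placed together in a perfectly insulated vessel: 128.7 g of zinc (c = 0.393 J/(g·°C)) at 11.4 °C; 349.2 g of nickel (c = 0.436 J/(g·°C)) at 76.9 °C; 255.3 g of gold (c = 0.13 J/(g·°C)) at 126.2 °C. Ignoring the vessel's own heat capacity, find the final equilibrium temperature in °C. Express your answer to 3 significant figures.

T_f = 69.8 °C

Σ mᵢcᵢ(T − Tᵢ) = 0  ⇒  T = Σ mᵢcᵢTᵢ / Σ mᵢcᵢ
Σ mᵢcᵢ = 128.7×0.393 + 349.2×0.436 + 255.3×0.13 = 236.0193
Σ mᵢcᵢTᵢ = 50.5791×11.4 + 152.2512×76.9 + 33.189×126.2 = 16473
T = 16473 / 236.0193 = 69.80 °C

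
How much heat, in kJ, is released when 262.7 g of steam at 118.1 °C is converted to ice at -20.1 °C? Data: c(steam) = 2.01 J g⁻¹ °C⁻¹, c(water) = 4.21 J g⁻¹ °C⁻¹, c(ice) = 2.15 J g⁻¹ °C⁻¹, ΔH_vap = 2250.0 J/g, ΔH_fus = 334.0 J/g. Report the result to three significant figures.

q = 810 kJ

q1 (cool steam 118.1→100 °C): 262.7 × 2.01 × 18.1 = 9557 J
q2 (condense at 100 °C): 262.7 × 2250.0 = 591075 J
q3 (cool water 100→0 °C): 262.7 × 4.21 × 100.0 = 110597 J
q4 (freeze at 0 °C): 262.7 × 334.0 = 87742 J
q5 (cool ice 0→-20.1 °C): 262.7 × 2.15 × 20.1 = 11353 J
Total: 9557 + 591075 + 110597 + 87742 + 11353 = 810324 J = 810 kJ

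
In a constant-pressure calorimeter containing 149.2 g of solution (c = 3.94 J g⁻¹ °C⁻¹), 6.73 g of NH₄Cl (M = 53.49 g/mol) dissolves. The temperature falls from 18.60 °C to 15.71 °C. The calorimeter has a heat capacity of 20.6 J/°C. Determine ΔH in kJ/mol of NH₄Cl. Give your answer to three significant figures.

|ΔT| = |15.71 − 18.60| = 2.89 °C
|q_surr| = (149.2 × 3.94 + 20.6) × 2.89 = 608.448 × 2.89 = 1758 J
n(NH₄Cl) = 6.73 / 53.49 = 0.1258 mol
Temperature fell, so q_rxn = +|q_surr| = 1.758 kJ
ΔH = q_rxn / n = 13.97 kJ/mol

ΔH = 14.0 kJ/mol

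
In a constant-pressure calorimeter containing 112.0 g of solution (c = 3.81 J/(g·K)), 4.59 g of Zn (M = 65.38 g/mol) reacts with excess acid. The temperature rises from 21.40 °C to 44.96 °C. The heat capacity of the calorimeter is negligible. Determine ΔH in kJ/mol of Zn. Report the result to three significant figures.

|ΔT| = |44.96 − 21.40| = 23.56 °C
|q_surr| = (112.0 × 3.81) × 23.56 = 426.72 × 23.56 = 10050 J
n(Zn) = 4.59 / 65.38 = 0.07020 mol
Temperature rose, so q_rxn = −|q_surr| = -10.05 kJ
ΔH = q_rxn / n = -143.2 kJ/mol

ΔH = -143 kJ/mol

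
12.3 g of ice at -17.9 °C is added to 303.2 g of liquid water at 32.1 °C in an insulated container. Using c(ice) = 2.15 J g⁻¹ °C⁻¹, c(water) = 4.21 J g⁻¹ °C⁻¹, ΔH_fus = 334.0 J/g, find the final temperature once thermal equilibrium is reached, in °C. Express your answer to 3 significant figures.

Heat to bring ice to 0 °C and melt it: q₁ = 12.3×2.15×17.9 + 12.3×334.0 = 4581.6 J
Heat the water can supply cooling to 0 °C: 303.2×4.21×32.1 = 40974.8 J > q₁, so all ice melts.
Energy balance: 303.2×4.21×(32.1 − T) = 4581.6 + 12.3×4.21×(T − 0)
1276.472(32.1 − T) = 4581.6 + 51.783 T
40974.8 − 4581.6 = 1328.255 T
T = 36393.2 / 1328.255 = 27.40 °C

T_f = 27.4 °C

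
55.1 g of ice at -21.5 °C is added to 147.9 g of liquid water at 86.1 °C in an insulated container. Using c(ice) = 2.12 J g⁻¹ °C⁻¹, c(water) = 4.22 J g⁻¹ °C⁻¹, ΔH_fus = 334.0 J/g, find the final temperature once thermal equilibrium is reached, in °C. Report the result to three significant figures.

Heat to bring ice to 0 °C and melt it: q₁ = 55.1×2.12×21.5 + 55.1×334.0 = 20915 J
Heat the water can supply cooling to 0 °C: 147.9×4.22×86.1 = 53738.3 J > q₁, so all ice melts.
Energy balance: 147.9×4.22×(86.1 − T) = 20915 + 55.1×4.22×(T − 0)
624.138(86.1 − T) = 20915 + 232.522 T
53738.3 − 20915 = 856.660 T
T = 32823.3 / 856.660 = 38.32 °C

T_f = 38.3 °C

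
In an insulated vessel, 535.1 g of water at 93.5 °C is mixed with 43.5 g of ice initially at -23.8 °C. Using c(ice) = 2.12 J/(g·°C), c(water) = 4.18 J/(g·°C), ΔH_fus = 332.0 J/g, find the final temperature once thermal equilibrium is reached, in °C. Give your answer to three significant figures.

T_f = 79.6 °C

Heat to bring ice to 0 °C and melt it: q₁ = 43.5×2.12×23.8 + 43.5×332.0 = 16637 J
Heat the water can supply cooling to 0 °C: 535.1×4.18×93.5 = 209133 J > q₁, so all ice melts.
Energy balance: 535.1×4.18×(93.5 − T) = 16637 + 43.5×4.18×(T − 0)
2236.718(93.5 − T) = 16637 + 181.83 T
209133 − 16637 = 2418.548 T
T = 192496 / 2418.548 = 79.59 °C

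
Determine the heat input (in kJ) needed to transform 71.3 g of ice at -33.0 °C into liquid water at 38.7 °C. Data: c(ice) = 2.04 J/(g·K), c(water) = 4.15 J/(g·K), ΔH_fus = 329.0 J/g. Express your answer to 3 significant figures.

q = 39.7 kJ

q1 (heat ice -33.0→0.0 °C): 71.3 × 2.04 × 33.0 = 4800 J
q2 (melt at 0 °C): 71.3 × 329.0 = 23458 J
q3 (heat water 0.0→38.7 °C): 71.3 × 4.15 × 38.7 = 11451 J
Total: 4800 + 23458 + 11451 = 39709 J = 39.7 kJ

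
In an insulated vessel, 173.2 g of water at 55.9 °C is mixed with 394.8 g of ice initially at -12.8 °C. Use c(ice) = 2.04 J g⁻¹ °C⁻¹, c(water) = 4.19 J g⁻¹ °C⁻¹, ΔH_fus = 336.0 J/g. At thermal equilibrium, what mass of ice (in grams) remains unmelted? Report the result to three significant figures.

m_ice remaining = 305 g

Heat to warm all ice to 0 °C: 394.8×2.04×12.8 = 10309 J
Heat released by water cooling to 0 °C: 173.2×4.19×55.9 = 40567 J
40567 J < 10309 + 394.8×336.0 = 142961.8 J, so not all ice melts; final T = 0 °C.
Heat left for melting: 40567 − 10309 = 30258 J
Mass melted = 30258 / 336.0 = 90.05 g
Ice remaining = 394.8 − 90.05 = 304.75 g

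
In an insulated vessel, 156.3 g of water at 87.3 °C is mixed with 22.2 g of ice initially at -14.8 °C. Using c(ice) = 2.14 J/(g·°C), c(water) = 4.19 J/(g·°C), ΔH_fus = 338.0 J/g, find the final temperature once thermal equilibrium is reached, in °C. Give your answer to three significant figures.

Heat to bring ice to 0 °C and melt it: q₁ = 22.2×2.14×14.8 + 22.2×338.0 = 8206.7 J
Heat the water can supply cooling to 0 °C: 156.3×4.19×87.3 = 57172.5 J > q₁, so all ice melts.
Energy balance: 156.3×4.19×(87.3 − T) = 8206.7 + 22.2×4.19×(T − 0)
654.897(87.3 − T) = 8206.7 + 93.018 T
57172.5 − 8206.7 = 747.915 T
T = 48965.8 / 747.915 = 65.47 °C

T_f = 65.5 °C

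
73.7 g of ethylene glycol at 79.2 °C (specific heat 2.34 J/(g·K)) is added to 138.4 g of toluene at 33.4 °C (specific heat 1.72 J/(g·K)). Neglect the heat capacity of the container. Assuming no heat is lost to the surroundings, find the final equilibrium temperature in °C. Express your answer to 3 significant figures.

Heat lost by ethylene glycol = heat gained by toluene.
(73.7)(2.34)(79.2 − T) = (138.4)(1.72)(T − 33.4)
172.458 (79.2 − T) = 238.048 (T − 33.4)
13659 − 172.458 T = 238.048 T − 7950.8
21609.8 = 410.506 T
T = 52.64 °C

T_f = 52.6 °C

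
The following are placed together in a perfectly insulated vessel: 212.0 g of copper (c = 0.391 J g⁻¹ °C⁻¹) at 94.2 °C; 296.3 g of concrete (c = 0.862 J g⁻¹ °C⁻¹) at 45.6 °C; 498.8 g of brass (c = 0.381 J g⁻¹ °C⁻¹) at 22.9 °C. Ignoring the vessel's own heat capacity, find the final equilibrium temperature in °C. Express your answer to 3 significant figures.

Σ mᵢcᵢ(T − Tᵢ) = 0  ⇒  T = Σ mᵢcᵢTᵢ / Σ mᵢcᵢ
Σ mᵢcᵢ = 212.0×0.391 + 296.3×0.862 + 498.8×0.381 = 528.3454
Σ mᵢcᵢTᵢ = 82.892×94.2 + 255.4106×45.6 + 190.0428×22.9 = 23807
T = 23807 / 528.3454 = 45.06 °C

T_f = 45.1 °C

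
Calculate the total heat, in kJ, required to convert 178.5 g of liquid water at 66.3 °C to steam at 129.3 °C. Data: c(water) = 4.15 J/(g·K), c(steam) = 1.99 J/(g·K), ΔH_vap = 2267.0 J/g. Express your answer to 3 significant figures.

q = 440 kJ

q1 (heat water 66.3→100.0 °C): 178.5 × 4.15 × 33.7 = 24964 J
q2 (vaporize at 100 °C): 178.5 × 2267.0 = 404660 J
q3 (heat steam 100.0→129.3 °C): 178.5 × 1.99 × 29.3 = 10408 J
Total: 24964 + 404660 + 10408 = 440032 J = 440 kJ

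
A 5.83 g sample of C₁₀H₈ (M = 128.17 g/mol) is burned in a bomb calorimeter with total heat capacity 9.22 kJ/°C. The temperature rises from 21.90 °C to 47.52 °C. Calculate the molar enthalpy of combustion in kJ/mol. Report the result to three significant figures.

ΔT = 47.52 − 21.90 = 25.62 °C
q_cal = C_cal × ΔT = 9.22 × 25.62 = 236.2164 kJ
n = 5.83 / 128.17 = 0.04549 mol
q_rxn = −q_cal = -236.2164 kJ
ΔH = -236.2164 / 0.04549 = -5193 kJ/mol

ΔH = -5190 kJ/mol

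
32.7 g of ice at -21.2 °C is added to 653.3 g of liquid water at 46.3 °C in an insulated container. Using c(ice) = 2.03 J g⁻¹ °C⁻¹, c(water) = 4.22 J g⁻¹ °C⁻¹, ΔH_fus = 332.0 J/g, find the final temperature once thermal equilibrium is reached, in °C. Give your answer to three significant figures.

T_f = 39.9 °C

Heat to bring ice to 0 °C and melt it: q₁ = 32.7×2.03×21.2 + 32.7×332.0 = 12264 J
Heat the water can supply cooling to 0 °C: 653.3×4.22×46.3 = 127646 J > q₁, so all ice melts.
Energy balance: 653.3×4.22×(46.3 − T) = 12264 + 32.7×4.22×(T − 0)
2756.926(46.3 − T) = 12264 + 137.994 T
127646 − 12264 = 2894.920 T
T = 115382 / 2894.920 = 39.86 °C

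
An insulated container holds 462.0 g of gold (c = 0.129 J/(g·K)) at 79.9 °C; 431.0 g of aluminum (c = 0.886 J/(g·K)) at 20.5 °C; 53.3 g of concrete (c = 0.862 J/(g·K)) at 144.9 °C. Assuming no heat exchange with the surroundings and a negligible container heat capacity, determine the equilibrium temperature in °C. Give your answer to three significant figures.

Σ mᵢcᵢ(T − Tᵢ) = 0  ⇒  T = Σ mᵢcᵢTᵢ / Σ mᵢcᵢ
Σ mᵢcᵢ = 462.0×0.129 + 431.0×0.886 + 53.3×0.862 = 487.4086
Σ mᵢcᵢTᵢ = 59.598×79.9 + 381.866×20.5 + 45.9446×144.9 = 19248
T = 19248 / 487.4086 = 39.49 °C

T_f = 39.5 °C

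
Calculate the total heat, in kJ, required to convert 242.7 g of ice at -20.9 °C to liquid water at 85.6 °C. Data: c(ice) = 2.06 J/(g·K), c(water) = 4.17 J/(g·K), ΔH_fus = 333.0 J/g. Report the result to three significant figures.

q = 178 kJ

q1 (heat ice -20.9→0.0 °C): 242.7 × 2.06 × 20.9 = 10449 J
q2 (melt at 0 °C): 242.7 × 333.0 = 80819 J
q3 (heat water 0.0→85.6 °C): 242.7 × 4.17 × 85.6 = 86632 J
Total: 10449 + 80819 + 86632 = 177900 J = 178 kJ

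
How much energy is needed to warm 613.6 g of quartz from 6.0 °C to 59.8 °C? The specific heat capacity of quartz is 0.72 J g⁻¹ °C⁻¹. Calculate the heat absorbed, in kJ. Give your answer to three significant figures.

q = 23.8 kJ

q = m c ΔT = 613.6 × 0.72 × (59.8 − 6.0)
q = 613.6 × 0.72 × 53.8 = 23770 J = 23.8 kJ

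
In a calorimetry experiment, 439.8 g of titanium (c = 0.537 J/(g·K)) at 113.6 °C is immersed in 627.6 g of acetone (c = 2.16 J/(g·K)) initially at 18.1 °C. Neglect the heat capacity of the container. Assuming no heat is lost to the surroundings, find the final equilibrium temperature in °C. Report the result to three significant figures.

Heat lost by titanium = heat gained by acetone.
(439.8)(0.537)(113.6 − T) = (627.6)(2.16)(T − 18.1)
236.1726 (113.6 − T) = 1355.616 (T − 18.1)
26829 − 236.1726 T = 1355.616 T − 24537
51366 = 1591.7886 T
T = 32.27 °C

T_f = 32.3 °C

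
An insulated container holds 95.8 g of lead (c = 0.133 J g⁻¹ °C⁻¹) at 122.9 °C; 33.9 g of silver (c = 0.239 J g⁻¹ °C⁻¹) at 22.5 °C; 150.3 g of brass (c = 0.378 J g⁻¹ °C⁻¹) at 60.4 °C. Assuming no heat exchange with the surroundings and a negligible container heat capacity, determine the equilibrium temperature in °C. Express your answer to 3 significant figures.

T_f = 66.7 °C

Σ mᵢcᵢ(T − Tᵢ) = 0  ⇒  T = Σ mᵢcᵢTᵢ / Σ mᵢcᵢ
Σ mᵢcᵢ = 95.8×0.133 + 33.9×0.239 + 150.3×0.378 = 77.6569
Σ mᵢcᵢTᵢ = 12.7414×122.9 + 8.1021×22.5 + 56.8134×60.4 = 5179.7
T = 5179.7 / 77.6569 = 66.70 °C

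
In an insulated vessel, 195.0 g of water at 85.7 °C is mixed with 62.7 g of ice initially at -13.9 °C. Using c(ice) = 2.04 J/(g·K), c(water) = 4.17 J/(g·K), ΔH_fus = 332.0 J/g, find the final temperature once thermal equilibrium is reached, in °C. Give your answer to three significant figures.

Heat to bring ice to 0 °C and melt it: q₁ = 62.7×2.04×13.9 + 62.7×332.0 = 22594 J
Heat the water can supply cooling to 0 °C: 195.0×4.17×85.7 = 69687.0 J > q₁, so all ice melts.
Energy balance: 195.0×4.17×(85.7 − T) = 22594 + 62.7×4.17×(T − 0)
813.15(85.7 − T) = 22594 + 261.459 T
69687.0 − 22594 = 1074.609 T
T = 47093.0 / 1074.609 = 43.82 °C

T_f = 43.8 °C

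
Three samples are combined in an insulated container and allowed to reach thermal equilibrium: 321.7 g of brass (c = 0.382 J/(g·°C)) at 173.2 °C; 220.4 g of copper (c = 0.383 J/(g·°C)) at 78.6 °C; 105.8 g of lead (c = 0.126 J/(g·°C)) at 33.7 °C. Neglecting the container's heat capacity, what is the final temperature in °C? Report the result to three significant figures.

Σ mᵢcᵢ(T − Tᵢ) = 0  ⇒  T = Σ mᵢcᵢTᵢ / Σ mᵢcᵢ
Σ mᵢcᵢ = 321.7×0.382 + 220.4×0.383 + 105.8×0.126 = 220.6334
Σ mᵢcᵢTᵢ = 122.8894×173.2 + 84.4132×78.6 + 13.3308×33.7 = 28369
T = 28369 / 220.6334 = 128.6 °C

T_f = 129 °C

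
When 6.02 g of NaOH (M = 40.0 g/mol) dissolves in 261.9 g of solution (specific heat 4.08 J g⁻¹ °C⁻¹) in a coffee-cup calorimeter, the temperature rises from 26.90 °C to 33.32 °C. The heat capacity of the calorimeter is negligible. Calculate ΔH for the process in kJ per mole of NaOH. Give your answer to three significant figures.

ΔH = -45.6 kJ/mol

|ΔT| = |33.32 − 26.90| = 6.42 °C
|q_surr| = (261.9 × 4.08) × 6.42 = 1068.552 × 6.42 = 6860 J
n(NaOH) = 6.02 / 40.0 = 0.1505 mol
Temperature rose, so q_rxn = −|q_surr| = -6.860 kJ
ΔH = q_rxn / n = -45.58 kJ/mol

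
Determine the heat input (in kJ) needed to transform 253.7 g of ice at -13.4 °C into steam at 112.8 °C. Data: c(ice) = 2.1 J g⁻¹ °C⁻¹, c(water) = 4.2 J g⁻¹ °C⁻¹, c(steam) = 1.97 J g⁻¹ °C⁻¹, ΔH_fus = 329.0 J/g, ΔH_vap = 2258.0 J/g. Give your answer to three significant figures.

q = 776 kJ

q1 (heat ice -13.4→0.0 °C): 253.7 × 2.1 × 13.4 = 7139 J
q2 (melt at 0 °C): 253.7 × 329.0 = 83467 J
q3 (heat water 0.0→100.0 °C): 253.7 × 4.2 × 100.0 = 106554 J
q4 (vaporize at 100 °C): 253.7 × 2258.0 = 572855 J
q5 (heat steam 100.0→112.8 °C): 253.7 × 1.97 × 12.8 = 6397 J
Total: 7139 + 83467 + 106554 + 572855 + 6397 = 776412 J = 776 kJ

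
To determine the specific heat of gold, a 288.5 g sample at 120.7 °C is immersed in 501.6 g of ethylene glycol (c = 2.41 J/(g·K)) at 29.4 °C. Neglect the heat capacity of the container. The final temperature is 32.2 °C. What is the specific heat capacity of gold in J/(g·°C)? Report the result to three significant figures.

q_gained = (501.6 × 2.41) × (32.2 − 29.4) = 3385 J
q_lost = 288.5 × c × (120.7 − 32.2) = 25532.25 c
Set equal: c = 3385 / 25532.25 = 0.133 J/(g·°C)

c = 0.133 J/(g·°C)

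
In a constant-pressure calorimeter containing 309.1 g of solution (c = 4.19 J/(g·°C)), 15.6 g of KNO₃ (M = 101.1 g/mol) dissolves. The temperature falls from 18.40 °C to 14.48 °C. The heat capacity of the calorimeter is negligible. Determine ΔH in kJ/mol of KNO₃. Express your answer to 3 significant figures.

|ΔT| = |14.48 − 18.40| = 3.92 °C
|q_surr| = (309.1 × 4.19) × 3.92 = 1295.129 × 3.92 = 5077 J
n(KNO₃) = 15.6 / 101.1 = 0.1543 mol
Temperature fell, so q_rxn = +|q_surr| = 5.077 kJ
ΔH = q_rxn / n = 32.90 kJ/mol

ΔH = 32.9 kJ/mol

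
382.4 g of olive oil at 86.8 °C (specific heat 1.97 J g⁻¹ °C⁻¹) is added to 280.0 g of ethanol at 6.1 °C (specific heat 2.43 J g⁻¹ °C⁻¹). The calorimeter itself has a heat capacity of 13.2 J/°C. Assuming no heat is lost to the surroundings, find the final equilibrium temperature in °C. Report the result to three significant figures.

T_f = 48.1 °C

Heat lost by olive oil = heat gained by ethanol + calorimeter.
(382.4)(1.97)(86.8 − T) = [(280.0)(2.43) + 13.2](T − 6.1)
753.328 (86.8 − T) = 693.6 (T − 6.1)
65389 − 753.328 T = 693.6 T − 4231.0
69620.0 = 1446.928 T
T = 48.12 °C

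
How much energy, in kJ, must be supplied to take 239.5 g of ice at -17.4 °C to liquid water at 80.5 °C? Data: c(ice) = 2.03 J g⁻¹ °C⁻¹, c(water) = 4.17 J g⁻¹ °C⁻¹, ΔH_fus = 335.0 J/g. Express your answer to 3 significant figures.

q1 (heat ice -17.4→0.0 °C): 239.5 × 2.03 × 17.4 = 8460 J
q2 (melt at 0 °C): 239.5 × 335.0 = 80233 J
q3 (heat water 0.0→80.5 °C): 239.5 × 4.17 × 80.5 = 80397 J
Total: 8460 + 80233 + 80397 = 169090 J = 169 kJ

q = 169 kJ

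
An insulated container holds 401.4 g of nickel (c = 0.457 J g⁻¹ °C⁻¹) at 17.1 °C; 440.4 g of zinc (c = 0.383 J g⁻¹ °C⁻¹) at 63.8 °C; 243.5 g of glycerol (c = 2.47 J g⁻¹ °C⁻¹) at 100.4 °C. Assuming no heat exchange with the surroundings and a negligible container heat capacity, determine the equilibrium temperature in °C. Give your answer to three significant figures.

Σ mᵢcᵢ(T − Tᵢ) = 0  ⇒  T = Σ mᵢcᵢTᵢ / Σ mᵢcᵢ
Σ mᵢcᵢ = 401.4×0.457 + 440.4×0.383 + 243.5×2.47 = 953.5580
Σ mᵢcᵢTᵢ = 183.4398×17.1 + 168.6732×63.8 + 601.445×100.4 = 74283
T = 74283 / 953.5580 = 77.90 °C

T_f = 77.9 °C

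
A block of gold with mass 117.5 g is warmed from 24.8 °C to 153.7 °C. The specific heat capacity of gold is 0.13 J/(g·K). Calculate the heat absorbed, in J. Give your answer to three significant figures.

q = 1970 J

q = m c ΔT = 117.5 × 0.13 × (153.7 − 24.8)
q = 117.5 × 0.13 × 128.9 = 1969 J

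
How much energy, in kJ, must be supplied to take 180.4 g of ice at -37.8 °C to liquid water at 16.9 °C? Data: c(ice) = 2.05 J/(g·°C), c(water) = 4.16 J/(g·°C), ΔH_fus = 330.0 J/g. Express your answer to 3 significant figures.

q = 86.2 kJ

q1 (heat ice -37.8→0.0 °C): 180.4 × 2.05 × 37.8 = 13979 J
q2 (melt at 0 °C): 180.4 × 330.0 = 59532 J
q3 (heat water 0.0→16.9 °C): 180.4 × 4.16 × 16.9 = 12683 J
Total: 13979 + 59532 + 12683 = 86194 J = 86.2 kJ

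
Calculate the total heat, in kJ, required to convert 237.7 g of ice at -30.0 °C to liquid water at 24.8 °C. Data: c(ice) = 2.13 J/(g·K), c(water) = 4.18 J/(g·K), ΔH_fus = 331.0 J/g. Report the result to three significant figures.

q = 119 kJ

q1 (heat ice -30.0→0.0 °C): 237.7 × 2.13 × 30.0 = 15189 J
q2 (melt at 0 °C): 237.7 × 331.0 = 78679 J
q3 (heat water 0.0→24.8 °C): 237.7 × 4.18 × 24.8 = 24641 J
Total: 15189 + 78679 + 24641 = 118509 J = 119 kJ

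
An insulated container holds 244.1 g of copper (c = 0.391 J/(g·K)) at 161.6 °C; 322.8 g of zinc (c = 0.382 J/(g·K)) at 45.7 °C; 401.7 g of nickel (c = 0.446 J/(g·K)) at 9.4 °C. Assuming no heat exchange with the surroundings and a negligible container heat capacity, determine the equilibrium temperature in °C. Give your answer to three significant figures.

T_f = 57.2 °C

Σ mᵢcᵢ(T − Tᵢ) = 0  ⇒  T = Σ mᵢcᵢTᵢ / Σ mᵢcᵢ
Σ mᵢcᵢ = 244.1×0.391 + 322.8×0.382 + 401.7×0.446 = 397.9109
Σ mᵢcᵢTᵢ = 95.4431×161.6 + 123.3096×45.7 + 179.1582×9.4 = 22743
T = 22743 / 397.9109 = 57.16 °C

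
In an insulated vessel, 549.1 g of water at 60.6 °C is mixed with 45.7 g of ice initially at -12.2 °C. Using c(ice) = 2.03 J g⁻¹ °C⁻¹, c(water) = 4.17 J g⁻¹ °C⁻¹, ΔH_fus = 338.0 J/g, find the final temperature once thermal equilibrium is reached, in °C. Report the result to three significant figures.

Heat to bring ice to 0 °C and melt it: q₁ = 45.7×2.03×12.2 + 45.7×338.0 = 16578 J
Heat the water can supply cooling to 0 °C: 549.1×4.17×60.6 = 138759 J > q₁, so all ice melts.
Energy balance: 549.1×4.17×(60.6 − T) = 16578 + 45.7×4.17×(T − 0)
2289.747(60.6 − T) = 16578 + 190.569 T
138759 − 16578 = 2480.316 T
T = 122181 / 2480.316 = 49.26 °C

T_f = 49.3 °C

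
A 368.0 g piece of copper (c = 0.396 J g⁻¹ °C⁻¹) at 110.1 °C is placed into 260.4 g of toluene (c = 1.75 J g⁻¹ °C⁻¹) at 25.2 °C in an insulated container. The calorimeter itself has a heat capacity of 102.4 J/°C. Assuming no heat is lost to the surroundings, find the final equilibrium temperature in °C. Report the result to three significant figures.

Heat lost by copper = heat gained by toluene + calorimeter.
(368.0)(0.396)(110.1 − T) = [(260.4)(1.75) + 102.4](T − 25.2)
145.728 (110.1 − T) = 558.1 (T − 25.2)
16045 − 145.728 T = 558.1 T − 14064
30109 = 703.828 T
T = 42.78 °C

T_f = 42.8 °C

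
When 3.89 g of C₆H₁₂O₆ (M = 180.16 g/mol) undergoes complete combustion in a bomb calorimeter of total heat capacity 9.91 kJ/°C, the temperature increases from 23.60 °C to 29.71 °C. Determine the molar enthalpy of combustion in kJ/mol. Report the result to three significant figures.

ΔH = -2800 kJ/mol

ΔT = 29.71 − 23.60 = 6.11 °C
q_cal = C_cal × ΔT = 9.91 × 6.11 = 60.5501 kJ
n = 3.89 / 180.16 = 0.02159 mol
q_rxn = −q_cal = -60.5501 kJ
ΔH = -60.5501 / 0.02159 = -2804.5 kJ/mol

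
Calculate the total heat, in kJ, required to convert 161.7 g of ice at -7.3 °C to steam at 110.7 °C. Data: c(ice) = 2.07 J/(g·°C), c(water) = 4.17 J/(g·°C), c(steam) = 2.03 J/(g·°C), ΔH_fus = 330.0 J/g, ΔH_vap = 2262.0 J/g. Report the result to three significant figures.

q1 (heat ice -7.3→0.0 °C): 161.7 × 2.07 × 7.3 = 2443 J
q2 (melt at 0 °C): 161.7 × 330.0 = 53361 J
q3 (heat water 0.0→100.0 °C): 161.7 × 4.17 × 100.0 = 67429 J
q4 (vaporize at 100 °C): 161.7 × 2262.0 = 365765 J
q5 (heat steam 100.0→110.7 °C): 161.7 × 2.03 × 10.7 = 3512 J
Total: 2443 + 53361 + 67429 + 365765 + 3512 = 492510 J = 493 kJ

q = 493 kJ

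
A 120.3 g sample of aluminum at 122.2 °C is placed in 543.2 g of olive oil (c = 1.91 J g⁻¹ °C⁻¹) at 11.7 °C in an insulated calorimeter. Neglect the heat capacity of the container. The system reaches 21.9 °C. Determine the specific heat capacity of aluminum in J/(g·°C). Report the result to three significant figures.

c = 0.877 J/(g·°C)

q_gained = (543.2 × 1.91) × (21.9 − 11.7) = 10580 J
q_lost = 120.3 × c × (122.2 − 21.9) = 12066.09 c
Set equal: c = 10580 / 12066.09 = 0.877 J/(g·°C)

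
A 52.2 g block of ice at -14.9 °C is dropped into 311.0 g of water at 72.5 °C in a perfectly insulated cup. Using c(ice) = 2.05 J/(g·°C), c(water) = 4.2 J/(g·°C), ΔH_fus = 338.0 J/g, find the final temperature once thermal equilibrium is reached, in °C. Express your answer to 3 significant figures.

T_f = 49.5 °C

Heat to bring ice to 0 °C and melt it: q₁ = 52.2×2.05×14.9 + 52.2×338.0 = 19238 J
Heat the water can supply cooling to 0 °C: 311.0×4.2×72.5 = 94699.5 J > q₁, so all ice melts.
Energy balance: 311.0×4.2×(72.5 − T) = 19238 + 52.2×4.2×(T − 0)
1306.2(72.5 − T) = 19238 + 219.24 T
94699.5 − 19238 = 1525.44 T
T = 75461.5 / 1525.44 = 49.47 °C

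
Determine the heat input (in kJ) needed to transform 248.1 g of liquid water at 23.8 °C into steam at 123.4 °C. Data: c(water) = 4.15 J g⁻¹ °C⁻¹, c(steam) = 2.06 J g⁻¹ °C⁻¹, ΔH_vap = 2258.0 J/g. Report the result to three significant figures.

q = 651 kJ

q1 (heat water 23.8→100.0 °C): 248.1 × 4.15 × 76.2 = 78457 J
q2 (vaporize at 100 °C): 248.1 × 2258.0 = 560210 J
q3 (heat steam 100.0→123.4 °C): 248.1 × 2.06 × 23.4 = 11959 J
Total: 78457 + 560210 + 11959 = 650626 J = 651 kJ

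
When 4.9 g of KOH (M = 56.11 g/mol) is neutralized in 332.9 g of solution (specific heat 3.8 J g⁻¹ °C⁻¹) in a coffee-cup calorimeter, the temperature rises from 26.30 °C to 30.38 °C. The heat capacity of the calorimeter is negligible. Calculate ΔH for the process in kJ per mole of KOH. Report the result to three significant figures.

ΔH = -59.1 kJ/mol

|ΔT| = |30.38 − 26.30| = 4.08 °C
|q_surr| = (332.9 × 3.8) × 4.08 = 1265.02 × 4.08 = 5161 J
n(KOH) = 4.9 / 56.11 = 0.08733 mol
Temperature rose, so q_rxn = −|q_surr| = -5.161 kJ
ΔH = q_rxn / n = -59.10 kJ/mol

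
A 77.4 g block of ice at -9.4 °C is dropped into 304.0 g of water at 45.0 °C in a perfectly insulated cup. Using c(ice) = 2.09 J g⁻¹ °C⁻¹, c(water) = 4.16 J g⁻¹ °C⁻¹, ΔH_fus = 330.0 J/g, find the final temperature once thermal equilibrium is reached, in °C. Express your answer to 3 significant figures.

T_f = 18.8 °C

Heat to bring ice to 0 °C and melt it: q₁ = 77.4×2.09×9.4 + 77.4×330.0 = 27063 J
Heat the water can supply cooling to 0 °C: 304.0×4.16×45.0 = 56908.8 J > q₁, so all ice melts.
Energy balance: 304.0×4.16×(45.0 − T) = 27063 + 77.4×4.16×(T − 0)
1264.64(45.0 − T) = 27063 + 321.984 T
56908.8 − 27063 = 1586.624 T
T = 29845.8 / 1586.624 = 18.81 °C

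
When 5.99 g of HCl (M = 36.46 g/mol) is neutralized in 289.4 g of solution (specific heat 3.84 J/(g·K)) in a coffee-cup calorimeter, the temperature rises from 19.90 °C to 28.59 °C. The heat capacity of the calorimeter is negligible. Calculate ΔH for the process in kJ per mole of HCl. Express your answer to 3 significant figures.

|ΔT| = |28.59 − 19.90| = 8.69 °C
|q_surr| = (289.4 × 3.84) × 8.69 = 1111.296 × 8.69 = 9657 J
n(HCl) = 5.99 / 36.46 = 0.1643 mol
Temperature rose, so q_rxn = −|q_surr| = -9.657 kJ
ΔH = q_rxn / n = -58.78 kJ/mol

ΔH = -58.8 kJ/mol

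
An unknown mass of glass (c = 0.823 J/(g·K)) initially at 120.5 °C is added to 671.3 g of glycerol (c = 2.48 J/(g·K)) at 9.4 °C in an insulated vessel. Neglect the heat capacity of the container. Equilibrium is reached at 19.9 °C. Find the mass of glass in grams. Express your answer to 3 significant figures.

m = 211 g

q_gained = (671.3 × 2.48) × (19.9 − 9.4) = 17480 J
q_lost = m × 0.823 × (120.5 − 19.9) = 82.7938 m
m = 17480 / 82.7938 = 211 g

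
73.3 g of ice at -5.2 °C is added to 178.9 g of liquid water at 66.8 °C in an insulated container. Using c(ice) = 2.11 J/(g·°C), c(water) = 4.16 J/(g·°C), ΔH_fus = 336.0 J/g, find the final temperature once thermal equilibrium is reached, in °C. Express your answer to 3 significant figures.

T_f = 23.1 °C

Heat to bring ice to 0 °C and melt it: q₁ = 73.3×2.11×5.2 + 73.3×336.0 = 25433 J
Heat the water can supply cooling to 0 °C: 178.9×4.16×66.8 = 49714.2 J > q₁, so all ice melts.
Energy balance: 178.9×4.16×(66.8 − T) = 25433 + 73.3×4.16×(T − 0)
744.224(66.8 − T) = 25433 + 304.928 T
49714.2 − 25433 = 1049.152 T
T = 24281.2 / 1049.152 = 23.14 °C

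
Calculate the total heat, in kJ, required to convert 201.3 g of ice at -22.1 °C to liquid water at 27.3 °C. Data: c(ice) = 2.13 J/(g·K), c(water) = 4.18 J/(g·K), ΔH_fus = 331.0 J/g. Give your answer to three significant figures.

q1 (heat ice -22.1→0.0 °C): 201.3 × 2.13 × 22.1 = 9476 J
q2 (melt at 0 °C): 201.3 × 331.0 = 66630 J
q3 (heat water 0.0→27.3 °C): 201.3 × 4.18 × 27.3 = 22971 J
Total: 9476 + 66630 + 22971 = 99077 J = 99.1 kJ

q = 99.1 kJ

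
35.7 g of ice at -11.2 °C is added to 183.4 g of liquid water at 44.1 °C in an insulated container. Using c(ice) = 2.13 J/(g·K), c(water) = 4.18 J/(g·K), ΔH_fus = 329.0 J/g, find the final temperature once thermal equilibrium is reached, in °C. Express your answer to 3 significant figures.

Heat to bring ice to 0 °C and melt it: q₁ = 35.7×2.13×11.2 + 35.7×329.0 = 12597 J
Heat the water can supply cooling to 0 °C: 183.4×4.18×44.1 = 33807.6 J > q₁, so all ice melts.
Energy balance: 183.4×4.18×(44.1 − T) = 12597 + 35.7×4.18×(T − 0)
766.612(44.1 − T) = 12597 + 149.226 T
33807.6 − 12597 = 915.838 T
T = 21210.6 / 915.838 = 23.16 °C

T_f = 23.2 °C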